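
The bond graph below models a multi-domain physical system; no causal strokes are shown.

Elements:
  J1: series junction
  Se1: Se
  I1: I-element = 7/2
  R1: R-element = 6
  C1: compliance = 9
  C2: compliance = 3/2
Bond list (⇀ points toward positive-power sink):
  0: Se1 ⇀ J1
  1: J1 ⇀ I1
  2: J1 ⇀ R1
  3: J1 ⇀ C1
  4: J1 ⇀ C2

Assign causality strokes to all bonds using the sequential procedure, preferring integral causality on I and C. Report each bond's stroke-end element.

#0 →J1
#1 →I1
#2 →J1
#3 →J1
#4 →J1

bond 0 |J1  (Se1: effort source, stroke at far end)
bond 1 |I1  (I1 outputs flow p/I1)
bond 2 |J1  (J1 flow already set via bond 1)
bond 3 |J1  (1-jn J1 has f-setter on 1)
bond 4 |J1  (common-f at J1 fixed by 1)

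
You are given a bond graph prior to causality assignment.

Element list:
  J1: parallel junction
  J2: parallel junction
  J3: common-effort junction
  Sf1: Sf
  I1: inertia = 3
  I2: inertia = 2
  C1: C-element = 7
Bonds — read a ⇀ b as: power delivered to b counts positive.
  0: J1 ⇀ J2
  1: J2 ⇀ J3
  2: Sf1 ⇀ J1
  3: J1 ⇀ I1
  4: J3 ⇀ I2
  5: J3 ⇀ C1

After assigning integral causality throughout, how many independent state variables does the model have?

3  (C1, I1, I2 all integral)

bond 2 |Sf1  (Sf1: flow source, stroke at near end)
bond 3 |I1  (prefer integral on I1)
bond 0 |J1  (J1 needs exactly one e-in)
bond 1 |J2  (closing 0-jn rule on J2)
bond 4 |I2  (I2 integral (f out))
bond 5 |J3  (only one effort-in slot at J3)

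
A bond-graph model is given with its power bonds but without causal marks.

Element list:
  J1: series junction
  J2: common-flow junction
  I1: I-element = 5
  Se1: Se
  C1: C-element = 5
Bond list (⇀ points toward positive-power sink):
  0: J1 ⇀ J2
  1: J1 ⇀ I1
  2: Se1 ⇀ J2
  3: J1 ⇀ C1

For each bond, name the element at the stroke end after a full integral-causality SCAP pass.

b2 →J2  (Se1 fixes effort; stroke away)
b0 →J1  (J2 needs exactly one f-in)
b1 →I1  (prefer integral on I1)
b3 →J1  (J1: bond 1 brought flow, rest push out)

#0 stroke→J1
#1 stroke→I1
#2 stroke→J2
#3 stroke→J1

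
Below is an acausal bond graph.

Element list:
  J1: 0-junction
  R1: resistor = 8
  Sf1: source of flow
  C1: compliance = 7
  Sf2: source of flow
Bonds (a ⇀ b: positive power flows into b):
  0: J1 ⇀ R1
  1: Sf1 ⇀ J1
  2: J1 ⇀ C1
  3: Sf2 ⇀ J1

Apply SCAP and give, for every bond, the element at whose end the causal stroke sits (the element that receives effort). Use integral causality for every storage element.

bond 0 |R1
bond 1 |Sf1
bond 2 |J1
bond 3 |Sf2

b1 |Sf1  (Sf1 (Sf) sets flow on bond)
b3 |Sf2  (Sf2 (Sf) sets flow on bond)
b2 |J1  (prefer integral on C1)
b0 |R1  (J1: bond 2 brought effort, rest push out)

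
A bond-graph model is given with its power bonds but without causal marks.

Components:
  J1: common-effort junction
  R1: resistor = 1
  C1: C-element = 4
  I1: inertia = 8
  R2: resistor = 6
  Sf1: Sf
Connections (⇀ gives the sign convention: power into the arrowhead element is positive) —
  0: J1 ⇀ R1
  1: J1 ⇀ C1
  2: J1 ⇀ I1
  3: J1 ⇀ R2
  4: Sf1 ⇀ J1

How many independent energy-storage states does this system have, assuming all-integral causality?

2  (C1, I1 all integral)

bond 4 →Sf1  (Sf1 fixes flow; stroke at Sf1)
bond 1 →J1  (prefer integral on C1)
bond 0 →R1  (0-jn J1 has e-setter on 1)
bond 2 →I1  (J1: bond 1 brought effort, rest push out)
bond 3 →R2  (0-jn J1 has e-setter on 1)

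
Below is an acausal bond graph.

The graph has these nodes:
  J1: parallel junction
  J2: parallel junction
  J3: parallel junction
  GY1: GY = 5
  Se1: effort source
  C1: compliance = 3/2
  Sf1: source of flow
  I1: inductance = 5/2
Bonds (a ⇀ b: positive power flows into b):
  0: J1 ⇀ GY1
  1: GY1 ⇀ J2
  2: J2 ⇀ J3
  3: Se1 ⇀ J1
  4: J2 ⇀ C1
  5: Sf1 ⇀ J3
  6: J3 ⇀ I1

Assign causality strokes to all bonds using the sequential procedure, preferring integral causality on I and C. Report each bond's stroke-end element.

bond 0 |GY1
bond 1 |GY1
bond 2 |J3
bond 3 |J1
bond 4 |J2
bond 5 |Sf1
bond 6 |I1

β3 stroke at J1  (source Se1 imposes e)
β5 stroke at Sf1  (source Sf1 imposes f)
β0 stroke at GY1  (common-e at J1 fixed by 3)
β1 stroke at GY1  (GY1: gyrator matches bond 0)
β4 stroke at J2  (C1: C, integral causality)
β2 stroke at J3  (J2: bond 4 brought effort, rest push out)
β6 stroke at I1  (J3: bond 2 brought effort, rest push out)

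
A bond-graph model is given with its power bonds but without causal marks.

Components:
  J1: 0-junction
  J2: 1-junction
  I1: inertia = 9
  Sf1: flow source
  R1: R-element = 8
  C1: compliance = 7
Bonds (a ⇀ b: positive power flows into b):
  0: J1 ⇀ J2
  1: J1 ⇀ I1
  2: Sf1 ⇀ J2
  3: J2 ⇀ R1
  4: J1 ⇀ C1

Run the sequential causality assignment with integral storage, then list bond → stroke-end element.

#0 stroke at J2
#1 stroke at I1
#2 stroke at Sf1
#3 stroke at J2
#4 stroke at J1

#2 stroke→Sf1  (source Sf1 imposes f)
#0 stroke→J2  (J2: bond 2 brought flow, rest push out)
#3 stroke→J2  (J2 flow already set via bond 2)
#1 stroke→I1  (prefer integral on I1)
#4 stroke→J1  (only one effort-in slot at J1)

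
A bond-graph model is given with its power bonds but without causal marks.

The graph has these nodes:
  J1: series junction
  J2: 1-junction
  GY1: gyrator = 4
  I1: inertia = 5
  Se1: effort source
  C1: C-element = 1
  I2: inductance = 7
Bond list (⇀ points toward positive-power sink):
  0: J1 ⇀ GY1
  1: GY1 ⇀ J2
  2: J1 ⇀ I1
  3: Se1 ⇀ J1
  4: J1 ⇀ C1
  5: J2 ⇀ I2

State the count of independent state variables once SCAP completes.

b3 stroke→J1  (Se1 fixes effort; stroke away)
b2 stroke→I1  (I1: I, integral causality)
b0 stroke→J1  (1-jn J1 has f-setter on 2)
b4 stroke→J1  (J1 flow already set via bond 2)
b1 stroke→J2  (through GY1, causality inverts; strokes same side of GY1)
b5 stroke→I2  (J2 needs exactly one f-in)

3  (C1, I1, I2 all integral)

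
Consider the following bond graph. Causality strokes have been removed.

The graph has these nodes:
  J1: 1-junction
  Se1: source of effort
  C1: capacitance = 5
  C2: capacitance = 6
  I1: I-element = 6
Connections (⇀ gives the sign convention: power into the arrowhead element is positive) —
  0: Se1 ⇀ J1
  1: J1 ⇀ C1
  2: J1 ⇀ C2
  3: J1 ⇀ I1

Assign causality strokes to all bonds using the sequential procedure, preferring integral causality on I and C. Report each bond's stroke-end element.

bond 0 |J1
bond 1 |J1
bond 2 |J1
bond 3 |I1

b0 |J1  (Se1 fixes effort; stroke away)
b1 |J1  (prefer integral on C1)
b2 |J1  (C2 integral (e out))
b3 |I1  (J1: last free bond brings flow in)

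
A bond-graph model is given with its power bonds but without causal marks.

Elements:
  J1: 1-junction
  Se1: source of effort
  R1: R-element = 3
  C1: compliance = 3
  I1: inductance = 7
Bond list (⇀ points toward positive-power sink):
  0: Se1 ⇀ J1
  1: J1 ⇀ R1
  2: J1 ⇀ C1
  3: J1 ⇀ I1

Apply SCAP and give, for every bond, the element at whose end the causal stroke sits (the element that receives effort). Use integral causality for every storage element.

b0 stroke→J1
b1 stroke→J1
b2 stroke→J1
b3 stroke→I1

bond 0 |J1  (Se1: effort source, stroke at far end)
bond 2 |J1  (C1 integral (e out))
bond 3 |I1  (prefer integral on I1)
bond 1 |J1  (1-jn J1 has f-setter on 3)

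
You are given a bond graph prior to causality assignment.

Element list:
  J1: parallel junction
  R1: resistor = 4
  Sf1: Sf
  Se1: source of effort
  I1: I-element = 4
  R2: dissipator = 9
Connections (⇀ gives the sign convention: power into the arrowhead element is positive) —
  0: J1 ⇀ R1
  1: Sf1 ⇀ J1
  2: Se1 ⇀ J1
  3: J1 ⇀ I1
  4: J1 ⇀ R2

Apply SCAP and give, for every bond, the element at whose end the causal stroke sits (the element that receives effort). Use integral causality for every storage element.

β1 |Sf1  (Sf1: flow source, stroke at near end)
β2 |J1  (Se1: effort source, stroke at far end)
β0 |R1  (common-e at J1 fixed by 2)
β3 |I1  (0-jn J1 has e-setter on 2)
β4 |R2  (J1: bond 2 brought effort, rest push out)

bond 0 |R1
bond 1 |Sf1
bond 2 |J1
bond 3 |I1
bond 4 |R2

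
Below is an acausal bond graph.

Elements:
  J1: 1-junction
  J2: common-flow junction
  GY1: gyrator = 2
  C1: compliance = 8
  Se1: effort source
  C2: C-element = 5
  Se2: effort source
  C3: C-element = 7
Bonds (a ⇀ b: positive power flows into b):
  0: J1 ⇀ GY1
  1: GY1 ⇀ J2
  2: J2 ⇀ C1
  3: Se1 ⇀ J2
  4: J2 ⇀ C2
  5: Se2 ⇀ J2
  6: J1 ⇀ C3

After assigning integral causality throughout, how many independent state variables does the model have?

b3 →J2  (source Se1 imposes e)
b5 →J2  (source Se2 imposes e)
b2 →J2  (C1 outputs effort q/C1)
b4 →J2  (C2 integral (e out))
b1 →GY1  (closing 1-jn rule on J2)
b0 →GY1  (through GY1, causality inverts; strokes same side of GY1)
b6 →J1  (1-jn J1 has f-setter on 0)

3  (C1, C2, C3 all integral)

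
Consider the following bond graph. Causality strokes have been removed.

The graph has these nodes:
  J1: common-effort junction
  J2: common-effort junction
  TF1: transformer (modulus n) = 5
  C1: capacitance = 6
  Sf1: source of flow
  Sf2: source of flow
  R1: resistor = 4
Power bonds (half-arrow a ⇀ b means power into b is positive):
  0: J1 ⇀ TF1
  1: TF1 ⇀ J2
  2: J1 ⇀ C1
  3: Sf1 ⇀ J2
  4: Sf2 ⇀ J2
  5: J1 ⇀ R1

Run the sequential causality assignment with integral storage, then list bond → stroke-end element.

#3 stroke at Sf1  (Sf1 (Sf) sets flow on bond)
#4 stroke at Sf2  (Sf2 (Sf) sets flow on bond)
#1 stroke at J2  (only one effort-in slot at J2)
#0 stroke at TF1  (TF TF1: opposite of bond 1)
#2 stroke at J1  (C1 integral (e out))
#5 stroke at R1  (0-jn J1 has e-setter on 2)

β0 stroke at TF1
β1 stroke at J2
β2 stroke at J1
β3 stroke at Sf1
β4 stroke at Sf2
β5 stroke at R1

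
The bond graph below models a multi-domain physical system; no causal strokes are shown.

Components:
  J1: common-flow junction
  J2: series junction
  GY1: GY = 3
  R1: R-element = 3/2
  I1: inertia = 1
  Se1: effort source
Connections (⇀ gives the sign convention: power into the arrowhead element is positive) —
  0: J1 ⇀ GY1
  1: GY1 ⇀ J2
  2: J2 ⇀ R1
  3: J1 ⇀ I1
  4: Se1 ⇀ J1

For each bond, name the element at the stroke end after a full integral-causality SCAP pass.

β0 stroke→J1
β1 stroke→J2
β2 stroke→R1
β3 stroke→I1
β4 stroke→J1

b4 stroke→J1  (Se1 (Se) sets effort on bond)
b3 stroke→I1  (I1 integral (f out))
b0 stroke→J1  (J1: bond 3 brought flow, rest push out)
b1 stroke→J2  (GY1 both-in/both-out from 0)
b2 stroke→R1  (only one flow-in slot at J2)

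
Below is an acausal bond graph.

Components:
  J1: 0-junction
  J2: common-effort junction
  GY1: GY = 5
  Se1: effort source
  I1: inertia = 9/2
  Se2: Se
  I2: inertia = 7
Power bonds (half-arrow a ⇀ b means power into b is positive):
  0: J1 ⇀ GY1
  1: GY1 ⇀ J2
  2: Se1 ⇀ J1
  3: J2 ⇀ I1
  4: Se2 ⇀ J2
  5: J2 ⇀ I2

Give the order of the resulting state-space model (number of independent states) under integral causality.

2  (I1, I2 all integral)

b2 →J1  (source Se1 imposes e)
b4 →J2  (Se2 (Se) sets effort on bond)
b0 →GY1  (J1 effort already set via bond 2)
b1 →GY1  (common-e at J2 fixed by 4)
b3 →I1  (0-jn J2 has e-setter on 4)
b5 →I2  (common-e at J2 fixed by 4)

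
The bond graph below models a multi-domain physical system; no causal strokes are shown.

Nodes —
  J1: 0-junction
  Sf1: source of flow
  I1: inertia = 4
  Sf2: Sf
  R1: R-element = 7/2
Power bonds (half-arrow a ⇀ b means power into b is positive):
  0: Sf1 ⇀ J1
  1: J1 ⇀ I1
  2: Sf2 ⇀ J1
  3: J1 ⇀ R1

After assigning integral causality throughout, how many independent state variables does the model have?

1  (I1 all integral)

bond 0 stroke at Sf1  (source Sf1 imposes f)
bond 2 stroke at Sf2  (Sf2: flow source, stroke at near end)
bond 1 stroke at I1  (I1: I, integral causality)
bond 3 stroke at J1  (J1 needs exactly one e-in)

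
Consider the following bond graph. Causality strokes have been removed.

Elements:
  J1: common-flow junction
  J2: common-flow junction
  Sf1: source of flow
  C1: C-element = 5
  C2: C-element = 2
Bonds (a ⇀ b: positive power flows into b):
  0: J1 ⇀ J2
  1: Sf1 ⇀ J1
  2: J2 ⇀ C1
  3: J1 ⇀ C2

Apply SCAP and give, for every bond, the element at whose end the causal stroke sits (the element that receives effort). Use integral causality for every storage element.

b0 |J1
b1 |Sf1
b2 |J2
b3 |J1

#1 stroke at Sf1  (Sf1 fixes flow; stroke at Sf1)
#0 stroke at J1  (J1 flow already set via bond 1)
#3 stroke at J1  (J1: bond 1 brought flow, rest push out)
#2 stroke at J2  (J2 flow already set via bond 0)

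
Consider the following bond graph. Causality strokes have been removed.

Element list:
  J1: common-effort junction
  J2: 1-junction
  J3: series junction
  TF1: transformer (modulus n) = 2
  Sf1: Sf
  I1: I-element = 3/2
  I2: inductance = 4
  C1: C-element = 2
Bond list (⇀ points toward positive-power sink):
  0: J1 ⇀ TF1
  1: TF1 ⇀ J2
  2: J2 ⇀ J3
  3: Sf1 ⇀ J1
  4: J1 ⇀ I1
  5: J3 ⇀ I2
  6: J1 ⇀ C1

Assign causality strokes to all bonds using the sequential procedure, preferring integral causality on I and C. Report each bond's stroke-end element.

bond 0 →TF1
bond 1 →J2
bond 2 →J3
bond 3 →Sf1
bond 4 →I1
bond 5 →I2
bond 6 →J1

β3 stroke at Sf1  (source Sf1 imposes f)
β4 stroke at I1  (prefer integral on I1)
β5 stroke at I2  (I2 integral (f out))
β2 stroke at J3  (common-f at J3 fixed by 5)
β1 stroke at J2  (common-f at J2 fixed by 2)
β0 stroke at TF1  (through TF1, causality passes straight; one stroke at TF1)
β6 stroke at J1  (J1: last free bond brings effort in)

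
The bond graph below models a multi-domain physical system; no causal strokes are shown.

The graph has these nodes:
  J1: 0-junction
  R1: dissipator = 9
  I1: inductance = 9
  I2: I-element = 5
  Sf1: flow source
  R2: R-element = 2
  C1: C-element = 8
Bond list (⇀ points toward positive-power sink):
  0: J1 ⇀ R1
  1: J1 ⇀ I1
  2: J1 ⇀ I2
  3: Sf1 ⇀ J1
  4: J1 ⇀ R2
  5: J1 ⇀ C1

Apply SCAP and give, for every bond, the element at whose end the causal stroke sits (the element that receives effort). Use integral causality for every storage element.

bond 3 stroke→Sf1  (Sf1: flow source, stroke at near end)
bond 1 stroke→I1  (I1 integral (f out))
bond 2 stroke→I2  (I2 integral (f out))
bond 5 stroke→J1  (C1 integral (e out))
bond 0 stroke→R1  (common-e at J1 fixed by 5)
bond 4 stroke→R2  (common-e at J1 fixed by 5)

b0 stroke at R1
b1 stroke at I1
b2 stroke at I2
b3 stroke at Sf1
b4 stroke at R2
b5 stroke at J1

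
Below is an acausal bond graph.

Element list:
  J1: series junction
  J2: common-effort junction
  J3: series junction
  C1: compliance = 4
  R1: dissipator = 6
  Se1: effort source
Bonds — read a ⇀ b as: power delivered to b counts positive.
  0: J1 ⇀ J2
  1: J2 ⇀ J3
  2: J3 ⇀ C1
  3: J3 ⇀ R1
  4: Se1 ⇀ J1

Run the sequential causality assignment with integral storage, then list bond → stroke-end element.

b4 stroke→J1  (Se1 fixes effort; stroke away)
b0 stroke→J2  (J1 needs exactly one f-in)
b1 stroke→J3  (0-jn J2 has e-setter on 0)
b2 stroke→J3  (C1: C, integral causality)
b3 stroke→R1  (J3 needs exactly one f-in)

#0 |J2
#1 |J3
#2 |J3
#3 |R1
#4 |J1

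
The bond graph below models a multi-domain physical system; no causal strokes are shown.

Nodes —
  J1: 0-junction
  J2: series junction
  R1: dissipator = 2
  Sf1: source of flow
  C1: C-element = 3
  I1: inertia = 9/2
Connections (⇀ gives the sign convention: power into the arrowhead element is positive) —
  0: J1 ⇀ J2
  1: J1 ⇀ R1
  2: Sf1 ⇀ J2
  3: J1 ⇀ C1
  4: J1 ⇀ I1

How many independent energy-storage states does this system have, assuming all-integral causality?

β2 stroke→Sf1  (Sf1: flow source, stroke at near end)
β0 stroke→J2  (1-jn J2 has f-setter on 2)
β3 stroke→J1  (C1: C, integral causality)
β1 stroke→R1  (common-e at J1 fixed by 3)
β4 stroke→I1  (0-jn J1 has e-setter on 3)

2  (C1, I1 all integral)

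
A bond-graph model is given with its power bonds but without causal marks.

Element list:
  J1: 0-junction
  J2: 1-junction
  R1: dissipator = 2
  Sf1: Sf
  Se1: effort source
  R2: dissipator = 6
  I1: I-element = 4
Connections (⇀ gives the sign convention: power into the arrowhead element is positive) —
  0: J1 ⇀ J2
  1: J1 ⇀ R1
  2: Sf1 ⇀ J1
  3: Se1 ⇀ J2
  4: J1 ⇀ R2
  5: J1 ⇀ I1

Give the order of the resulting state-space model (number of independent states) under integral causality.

1  (I1 all integral)

b2 stroke at Sf1  (Sf1: flow source, stroke at near end)
b3 stroke at J2  (source Se1 imposes e)
b0 stroke at J1  (J2: last free bond brings flow in)
b1 stroke at R1  (J1: bond 0 brought effort, rest push out)
b4 stroke at R2  (J1: bond 0 brought effort, rest push out)
b5 stroke at I1  (J1: bond 0 brought effort, rest push out)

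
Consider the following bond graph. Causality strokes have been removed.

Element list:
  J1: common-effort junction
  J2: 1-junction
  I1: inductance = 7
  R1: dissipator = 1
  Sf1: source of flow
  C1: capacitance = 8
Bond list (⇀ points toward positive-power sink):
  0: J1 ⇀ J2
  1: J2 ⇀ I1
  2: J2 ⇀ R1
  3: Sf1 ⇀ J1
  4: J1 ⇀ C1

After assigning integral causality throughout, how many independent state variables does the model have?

β3 →Sf1  (Sf1 (Sf) sets flow on bond)
β1 →I1  (I1 integral (f out))
β0 →J2  (1-jn J2 has f-setter on 1)
β2 →J2  (J2 flow already set via bond 1)
β4 →J1  (J1 needs exactly one e-in)

2  (C1, I1 all integral)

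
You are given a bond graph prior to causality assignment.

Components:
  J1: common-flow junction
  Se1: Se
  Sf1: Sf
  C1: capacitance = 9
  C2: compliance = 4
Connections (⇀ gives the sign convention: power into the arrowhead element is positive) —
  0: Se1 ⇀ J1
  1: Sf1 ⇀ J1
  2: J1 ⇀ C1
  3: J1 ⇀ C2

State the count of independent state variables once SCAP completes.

#0 stroke→J1  (Se1 fixes effort; stroke away)
#1 stroke→Sf1  (Sf1: flow source, stroke at near end)
#2 stroke→J1  (J1: bond 1 brought flow, rest push out)
#3 stroke→J1  (J1 flow already set via bond 1)

2  (C1, C2 all integral)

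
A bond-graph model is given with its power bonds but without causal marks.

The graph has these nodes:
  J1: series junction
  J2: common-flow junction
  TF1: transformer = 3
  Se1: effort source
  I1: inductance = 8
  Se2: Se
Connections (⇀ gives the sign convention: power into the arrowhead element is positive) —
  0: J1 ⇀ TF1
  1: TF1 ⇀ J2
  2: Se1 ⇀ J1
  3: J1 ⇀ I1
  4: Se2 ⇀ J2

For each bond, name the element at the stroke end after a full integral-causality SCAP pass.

bond 0 stroke→J1
bond 1 stroke→TF1
bond 2 stroke→J1
bond 3 stroke→I1
bond 4 stroke→J2

b2 stroke at J1  (Se1 fixes effort; stroke away)
b4 stroke at J2  (Se2 (Se) sets effort on bond)
b1 stroke at TF1  (closing 1-jn rule on J2)
b0 stroke at J1  (TF TF1: opposite of bond 1)
b3 stroke at I1  (closing 1-jn rule on J1)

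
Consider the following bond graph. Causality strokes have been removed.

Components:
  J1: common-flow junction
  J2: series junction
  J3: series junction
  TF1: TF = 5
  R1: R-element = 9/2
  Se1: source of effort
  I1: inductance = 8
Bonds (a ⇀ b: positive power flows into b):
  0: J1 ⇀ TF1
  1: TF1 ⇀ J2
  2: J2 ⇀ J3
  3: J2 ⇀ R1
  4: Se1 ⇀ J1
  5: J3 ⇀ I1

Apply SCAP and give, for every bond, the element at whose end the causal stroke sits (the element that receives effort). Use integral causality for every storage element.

#4 stroke→J1  (Se1 (Se) sets effort on bond)
#0 stroke→TF1  (closing 1-jn rule on J1)
#1 stroke→J2  (through TF1, causality passes straight; one stroke at TF1)
#5 stroke→I1  (I1 integral (f out))
#2 stroke→J3  (J3 flow already set via bond 5)
#3 stroke→J2  (common-f at J2 fixed by 2)

b0 stroke→TF1
b1 stroke→J2
b2 stroke→J3
b3 stroke→J2
b4 stroke→J1
b5 stroke→I1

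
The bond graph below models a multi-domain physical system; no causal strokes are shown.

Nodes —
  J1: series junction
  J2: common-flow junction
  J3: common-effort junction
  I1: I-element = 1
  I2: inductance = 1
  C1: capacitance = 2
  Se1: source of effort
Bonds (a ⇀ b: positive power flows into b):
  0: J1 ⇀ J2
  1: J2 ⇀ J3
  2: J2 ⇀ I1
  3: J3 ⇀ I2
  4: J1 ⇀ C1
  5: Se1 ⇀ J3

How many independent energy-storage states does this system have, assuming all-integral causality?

bond 5 stroke→J3  (source Se1 imposes e)
bond 1 stroke→J2  (J3 effort already set via bond 5)
bond 3 stroke→I2  (0-jn J3 has e-setter on 5)
bond 2 stroke→I1  (prefer integral on I1)
bond 0 stroke→J2  (1-jn J2 has f-setter on 2)
bond 4 stroke→J1  (J1 flow already set via bond 0)

3  (C1, I1, I2 all integral)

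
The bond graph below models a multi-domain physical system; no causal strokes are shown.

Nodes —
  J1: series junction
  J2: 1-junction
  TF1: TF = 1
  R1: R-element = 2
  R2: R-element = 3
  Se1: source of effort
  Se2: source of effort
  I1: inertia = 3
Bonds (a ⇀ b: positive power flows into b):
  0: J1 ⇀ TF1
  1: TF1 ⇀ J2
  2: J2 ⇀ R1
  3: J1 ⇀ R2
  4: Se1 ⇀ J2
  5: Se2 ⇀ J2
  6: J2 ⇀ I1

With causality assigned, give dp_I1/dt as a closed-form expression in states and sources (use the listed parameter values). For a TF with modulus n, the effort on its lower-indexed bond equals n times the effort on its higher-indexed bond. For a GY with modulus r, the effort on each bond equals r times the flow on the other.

b4 →J2  (Se1 fixes effort; stroke away)
b5 →J2  (Se2 fixes effort; stroke away)
b6 →I1  (prefer integral on I1)
b1 →J2  (1-jn J2 has f-setter on 6)
b2 →J2  (common-f at J2 fixed by 6)
b0 →TF1  (TF1 one-in-one-out from 1)
b3 →J1  (J1: bond 0 brought flow, rest push out)

dp_I1/dt = E_Se1 + E_Se2 - 5*p_I1/3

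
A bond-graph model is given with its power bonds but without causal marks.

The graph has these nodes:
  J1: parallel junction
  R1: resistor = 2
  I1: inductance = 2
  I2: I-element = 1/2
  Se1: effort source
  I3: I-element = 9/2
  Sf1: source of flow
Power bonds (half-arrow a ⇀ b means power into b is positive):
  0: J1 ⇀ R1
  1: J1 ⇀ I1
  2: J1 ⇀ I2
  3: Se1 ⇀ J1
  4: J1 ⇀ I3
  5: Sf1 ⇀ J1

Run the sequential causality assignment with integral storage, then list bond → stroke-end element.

b3 |J1  (Se1 (Se) sets effort on bond)
b5 |Sf1  (source Sf1 imposes f)
b0 |R1  (J1: bond 3 brought effort, rest push out)
b1 |I1  (0-jn J1 has e-setter on 3)
b2 |I2  (0-jn J1 has e-setter on 3)
b4 |I3  (common-e at J1 fixed by 3)

bond 0 →R1
bond 1 →I1
bond 2 →I2
bond 3 →J1
bond 4 →I3
bond 5 →Sf1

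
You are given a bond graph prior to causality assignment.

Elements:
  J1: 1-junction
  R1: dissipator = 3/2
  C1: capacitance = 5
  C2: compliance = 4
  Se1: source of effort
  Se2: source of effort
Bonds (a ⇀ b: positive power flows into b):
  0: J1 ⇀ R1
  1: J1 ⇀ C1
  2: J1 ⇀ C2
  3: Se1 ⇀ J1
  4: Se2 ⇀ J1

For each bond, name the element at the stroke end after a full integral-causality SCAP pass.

b3 stroke at J1  (Se1 (Se) sets effort on bond)
b4 stroke at J1  (source Se2 imposes e)
b1 stroke at J1  (C1 outputs effort q/C1)
b2 stroke at J1  (C2: C, integral causality)
b0 stroke at R1  (J1 needs exactly one f-in)

b0 |R1
b1 |J1
b2 |J1
b3 |J1
b4 |J1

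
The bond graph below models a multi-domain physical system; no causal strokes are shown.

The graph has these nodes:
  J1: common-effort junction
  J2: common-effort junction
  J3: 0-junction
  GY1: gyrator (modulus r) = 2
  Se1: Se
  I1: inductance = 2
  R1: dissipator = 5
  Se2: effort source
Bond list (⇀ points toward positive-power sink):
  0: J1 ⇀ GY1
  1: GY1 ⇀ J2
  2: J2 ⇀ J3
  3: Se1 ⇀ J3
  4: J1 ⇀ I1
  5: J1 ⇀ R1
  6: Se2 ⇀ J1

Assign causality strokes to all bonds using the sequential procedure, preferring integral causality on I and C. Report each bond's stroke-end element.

b3 stroke→J3  (Se1: effort source, stroke at far end)
b6 stroke→J1  (source Se2 imposes e)
b0 stroke→GY1  (J1: bond 6 brought effort, rest push out)
b4 stroke→I1  (common-e at J1 fixed by 6)
b5 stroke→R1  (0-jn J1 has e-setter on 6)
b2 stroke→J2  (J3 effort already set via bond 3)
b1 stroke→GY1  (GY GY1: same side as bond 0)

bond 0 stroke→GY1
bond 1 stroke→GY1
bond 2 stroke→J2
bond 3 stroke→J3
bond 4 stroke→I1
bond 5 stroke→R1
bond 6 stroke→J1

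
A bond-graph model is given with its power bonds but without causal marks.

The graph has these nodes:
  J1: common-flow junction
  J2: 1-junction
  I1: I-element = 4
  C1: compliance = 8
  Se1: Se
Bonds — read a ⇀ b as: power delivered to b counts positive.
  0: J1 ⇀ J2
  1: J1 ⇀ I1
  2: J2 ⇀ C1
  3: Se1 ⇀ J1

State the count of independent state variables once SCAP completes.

2  (C1, I1 all integral)

#3 stroke at J1  (Se1 fixes effort; stroke away)
#1 stroke at I1  (I1 outputs flow p/I1)
#0 stroke at J1  (J1 flow already set via bond 1)
#2 stroke at J2  (1-jn J2 has f-setter on 0)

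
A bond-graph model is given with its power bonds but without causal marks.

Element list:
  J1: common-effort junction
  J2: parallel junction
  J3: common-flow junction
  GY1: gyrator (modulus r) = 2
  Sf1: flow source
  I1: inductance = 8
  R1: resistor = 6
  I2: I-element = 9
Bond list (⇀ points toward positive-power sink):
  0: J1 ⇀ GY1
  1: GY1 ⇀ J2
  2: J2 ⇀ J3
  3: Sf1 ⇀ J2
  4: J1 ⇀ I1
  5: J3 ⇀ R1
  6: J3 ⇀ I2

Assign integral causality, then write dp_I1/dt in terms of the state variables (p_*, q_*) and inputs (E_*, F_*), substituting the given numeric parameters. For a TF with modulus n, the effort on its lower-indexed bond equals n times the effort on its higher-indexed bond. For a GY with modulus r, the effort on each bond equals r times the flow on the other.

bond 3 |Sf1  (Sf1 fixes flow; stroke at Sf1)
bond 4 |I1  (I1 outputs flow p/I1)
bond 0 |J1  (only one effort-in slot at J1)
bond 1 |J2  (GY1: gyrator matches bond 0)
bond 2 |J3  (J2: bond 1 brought effort, rest push out)
bond 6 |I2  (prefer integral on I2)
bond 5 |J3  (J3: bond 6 brought flow, rest push out)

dp_I1/dt = -2*F_Sf1 + 2*p_I2/9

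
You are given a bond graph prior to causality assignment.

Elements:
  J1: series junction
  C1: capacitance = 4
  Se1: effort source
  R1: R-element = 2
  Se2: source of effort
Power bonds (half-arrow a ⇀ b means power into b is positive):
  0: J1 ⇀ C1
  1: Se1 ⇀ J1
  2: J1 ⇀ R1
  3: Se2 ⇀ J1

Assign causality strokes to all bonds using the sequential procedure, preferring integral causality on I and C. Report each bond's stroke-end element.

bond 1 →J1  (Se1 (Se) sets effort on bond)
bond 3 →J1  (source Se2 imposes e)
bond 0 →J1  (C1 outputs effort q/C1)
bond 2 →R1  (closing 1-jn rule on J1)

b0 |J1
b1 |J1
b2 |R1
b3 |J1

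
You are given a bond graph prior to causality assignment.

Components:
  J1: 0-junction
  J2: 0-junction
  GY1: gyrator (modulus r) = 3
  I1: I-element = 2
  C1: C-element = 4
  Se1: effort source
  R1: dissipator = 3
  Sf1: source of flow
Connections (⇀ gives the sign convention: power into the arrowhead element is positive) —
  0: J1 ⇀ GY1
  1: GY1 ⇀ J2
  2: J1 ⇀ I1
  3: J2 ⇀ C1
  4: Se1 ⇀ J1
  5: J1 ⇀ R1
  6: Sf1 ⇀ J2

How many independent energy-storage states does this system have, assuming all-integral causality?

b4 stroke→J1  (source Se1 imposes e)
b6 stroke→Sf1  (Sf1 (Sf) sets flow on bond)
b0 stroke→GY1  (J1: bond 4 brought effort, rest push out)
b2 stroke→I1  (J1: bond 4 brought effort, rest push out)
b5 stroke→R1  (0-jn J1 has e-setter on 4)
b1 stroke→GY1  (GY1: gyrator matches bond 0)
b3 stroke→J2  (only one effort-in slot at J2)

2  (C1, I1 all integral)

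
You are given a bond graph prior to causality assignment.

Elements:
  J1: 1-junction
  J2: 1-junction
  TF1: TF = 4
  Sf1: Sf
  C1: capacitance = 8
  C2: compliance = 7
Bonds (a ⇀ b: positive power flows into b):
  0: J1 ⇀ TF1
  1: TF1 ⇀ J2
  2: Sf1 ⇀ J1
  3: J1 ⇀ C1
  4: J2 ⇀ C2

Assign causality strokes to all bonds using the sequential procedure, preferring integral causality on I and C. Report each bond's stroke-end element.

#0 stroke at J1
#1 stroke at TF1
#2 stroke at Sf1
#3 stroke at J1
#4 stroke at J2

b2 stroke→Sf1  (Sf1 fixes flow; stroke at Sf1)
b0 stroke→J1  (J1 flow already set via bond 2)
b3 stroke→J1  (J1 flow already set via bond 2)
b1 stroke→TF1  (TF1 one-in-one-out from 0)
b4 stroke→J2  (J2 flow already set via bond 1)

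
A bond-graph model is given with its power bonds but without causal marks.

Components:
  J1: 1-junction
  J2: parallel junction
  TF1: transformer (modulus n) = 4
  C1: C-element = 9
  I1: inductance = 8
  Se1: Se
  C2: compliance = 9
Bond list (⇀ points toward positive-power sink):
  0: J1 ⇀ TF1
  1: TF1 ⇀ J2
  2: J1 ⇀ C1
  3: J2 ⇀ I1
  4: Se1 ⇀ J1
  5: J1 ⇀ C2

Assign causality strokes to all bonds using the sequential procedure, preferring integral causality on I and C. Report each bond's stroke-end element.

β0 →TF1
β1 →J2
β2 →J1
β3 →I1
β4 →J1
β5 →J1

b4 stroke→J1  (Se1: effort source, stroke at far end)
b2 stroke→J1  (C1 integral (e out))
b3 stroke→I1  (I1 outputs flow p/I1)
b1 stroke→J2  (J2: last free bond brings effort in)
b0 stroke→TF1  (TF1 one-in-one-out from 1)
b5 stroke→J1  (common-f at J1 fixed by 0)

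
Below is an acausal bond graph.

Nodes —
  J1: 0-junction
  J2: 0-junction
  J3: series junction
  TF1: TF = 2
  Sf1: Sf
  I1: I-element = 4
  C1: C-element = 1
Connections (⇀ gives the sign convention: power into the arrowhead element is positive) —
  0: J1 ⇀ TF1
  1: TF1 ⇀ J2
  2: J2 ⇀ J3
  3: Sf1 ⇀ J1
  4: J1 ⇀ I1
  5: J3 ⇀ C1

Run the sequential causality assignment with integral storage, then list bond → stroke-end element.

b0 →J1
b1 →TF1
b2 →J2
b3 →Sf1
b4 →I1
b5 →J3

b3 stroke→Sf1  (Sf1 (Sf) sets flow on bond)
b4 stroke→I1  (I1 outputs flow p/I1)
b0 stroke→J1  (J1: last free bond brings effort in)
b1 stroke→TF1  (through TF1, causality passes straight; one stroke at TF1)
b2 stroke→J2  (J2 needs exactly one e-in)
b5 stroke→J3  (common-f at J3 fixed by 2)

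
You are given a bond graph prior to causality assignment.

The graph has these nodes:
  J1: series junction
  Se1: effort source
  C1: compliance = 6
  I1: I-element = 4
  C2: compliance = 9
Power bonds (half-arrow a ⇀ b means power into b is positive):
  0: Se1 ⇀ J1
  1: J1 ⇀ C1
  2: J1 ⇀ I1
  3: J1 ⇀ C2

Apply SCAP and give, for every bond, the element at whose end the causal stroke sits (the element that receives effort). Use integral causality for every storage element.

β0 →J1  (source Se1 imposes e)
β1 →J1  (prefer integral on C1)
β2 →I1  (prefer integral on I1)
β3 →J1  (J1 flow already set via bond 2)

b0 →J1
b1 →J1
b2 →I1
b3 →J1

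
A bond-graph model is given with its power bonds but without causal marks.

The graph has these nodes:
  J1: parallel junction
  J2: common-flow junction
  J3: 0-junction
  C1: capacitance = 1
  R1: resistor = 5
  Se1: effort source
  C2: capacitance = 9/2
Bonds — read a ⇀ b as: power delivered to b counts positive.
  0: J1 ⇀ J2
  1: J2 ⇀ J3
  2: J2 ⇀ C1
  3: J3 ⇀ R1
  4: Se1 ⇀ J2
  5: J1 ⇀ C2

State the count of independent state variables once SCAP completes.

2  (C1, C2 all integral)

bond 4 |J2  (source Se1 imposes e)
bond 2 |J2  (C1: C, integral causality)
bond 5 |J1  (C2: C, integral causality)
bond 0 |J2  (J1 effort already set via bond 5)
bond 1 |J3  (J2: last free bond brings flow in)
bond 3 |R1  (J3: bond 1 brought effort, rest push out)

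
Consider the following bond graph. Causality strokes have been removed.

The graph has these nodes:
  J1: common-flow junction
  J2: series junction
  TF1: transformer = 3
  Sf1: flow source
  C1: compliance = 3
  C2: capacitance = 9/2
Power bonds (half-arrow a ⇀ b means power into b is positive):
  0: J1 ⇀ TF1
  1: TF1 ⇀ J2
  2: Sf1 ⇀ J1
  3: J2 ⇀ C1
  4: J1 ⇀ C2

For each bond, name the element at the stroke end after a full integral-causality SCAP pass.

β2 stroke→Sf1  (Sf1: flow source, stroke at near end)
β0 stroke→J1  (common-f at J1 fixed by 2)
β4 stroke→J1  (J1 flow already set via bond 2)
β1 stroke→TF1  (TF1: transformer flips bond 0)
β3 stroke→J2  (common-f at J2 fixed by 1)

b0 |J1
b1 |TF1
b2 |Sf1
b3 |J2
b4 |J1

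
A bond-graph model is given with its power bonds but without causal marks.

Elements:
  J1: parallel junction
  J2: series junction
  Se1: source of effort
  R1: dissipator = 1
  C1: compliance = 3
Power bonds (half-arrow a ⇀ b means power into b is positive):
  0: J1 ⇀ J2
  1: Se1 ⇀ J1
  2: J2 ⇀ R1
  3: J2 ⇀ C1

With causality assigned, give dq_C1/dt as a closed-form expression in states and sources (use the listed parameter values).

dq_C1/dt = E_Se1 - q_C1/3

#1 stroke→J1  (Se1 (Se) sets effort on bond)
#0 stroke→J2  (common-e at J1 fixed by 1)
#3 stroke→J2  (C1 integral (e out))
#2 stroke→R1  (J2: last free bond brings flow in)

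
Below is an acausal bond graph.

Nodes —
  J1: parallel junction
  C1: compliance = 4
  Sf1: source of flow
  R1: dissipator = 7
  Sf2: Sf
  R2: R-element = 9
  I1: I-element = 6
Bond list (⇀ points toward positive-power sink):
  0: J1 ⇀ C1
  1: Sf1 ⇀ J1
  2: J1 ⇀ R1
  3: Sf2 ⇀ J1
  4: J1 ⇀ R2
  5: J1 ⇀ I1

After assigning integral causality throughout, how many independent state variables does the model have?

2  (C1, I1 all integral)

β1 stroke→Sf1  (source Sf1 imposes f)
β3 stroke→Sf2  (Sf2: flow source, stroke at near end)
β0 stroke→J1  (C1 integral (e out))
β2 stroke→R1  (J1: bond 0 brought effort, rest push out)
β4 stroke→R2  (J1 effort already set via bond 0)
β5 stroke→I1  (0-jn J1 has e-setter on 0)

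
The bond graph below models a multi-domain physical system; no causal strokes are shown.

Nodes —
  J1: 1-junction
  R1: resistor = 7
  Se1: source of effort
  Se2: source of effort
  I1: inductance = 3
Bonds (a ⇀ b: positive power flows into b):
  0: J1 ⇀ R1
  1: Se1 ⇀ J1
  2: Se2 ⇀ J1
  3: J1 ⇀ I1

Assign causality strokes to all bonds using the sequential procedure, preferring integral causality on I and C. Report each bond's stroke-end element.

#0 →J1
#1 →J1
#2 →J1
#3 →I1

β1 stroke→J1  (Se1: effort source, stroke at far end)
β2 stroke→J1  (Se2 fixes effort; stroke away)
β3 stroke→I1  (I1: I, integral causality)
β0 stroke→J1  (J1 flow already set via bond 3)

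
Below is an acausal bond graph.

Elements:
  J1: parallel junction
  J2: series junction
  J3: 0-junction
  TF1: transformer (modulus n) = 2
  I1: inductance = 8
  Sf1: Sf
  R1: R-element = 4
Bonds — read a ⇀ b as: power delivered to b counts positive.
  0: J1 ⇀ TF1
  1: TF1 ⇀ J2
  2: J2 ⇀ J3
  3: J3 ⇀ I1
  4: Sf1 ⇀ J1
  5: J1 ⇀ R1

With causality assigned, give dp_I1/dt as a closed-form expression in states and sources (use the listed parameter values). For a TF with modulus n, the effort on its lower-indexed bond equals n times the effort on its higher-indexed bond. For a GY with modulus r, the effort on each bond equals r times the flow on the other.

bond 4 stroke at Sf1  (Sf1 (Sf) sets flow on bond)
bond 3 stroke at I1  (I1 integral (f out))
bond 2 stroke at J3  (closing 0-jn rule on J3)
bond 1 stroke at J2  (J2: bond 2 brought flow, rest push out)
bond 0 stroke at TF1  (TF1: transformer flips bond 1)
bond 5 stroke at J1  (J1: last free bond brings effort in)

dp_I1/dt = 2*F_Sf1 - p_I1/8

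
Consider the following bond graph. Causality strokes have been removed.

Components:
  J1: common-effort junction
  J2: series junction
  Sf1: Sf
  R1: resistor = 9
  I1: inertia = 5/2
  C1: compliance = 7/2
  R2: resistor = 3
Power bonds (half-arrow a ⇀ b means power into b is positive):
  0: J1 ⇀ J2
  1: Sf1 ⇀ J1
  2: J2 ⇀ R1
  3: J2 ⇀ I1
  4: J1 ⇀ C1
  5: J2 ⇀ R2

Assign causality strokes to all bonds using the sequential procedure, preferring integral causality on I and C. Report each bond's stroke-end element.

β1 stroke→Sf1  (Sf1: flow source, stroke at near end)
β3 stroke→I1  (I1 outputs flow p/I1)
β0 stroke→J2  (1-jn J2 has f-setter on 3)
β2 stroke→J2  (common-f at J2 fixed by 3)
β5 stroke→J2  (J2 flow already set via bond 3)
β4 stroke→J1  (closing 0-jn rule on J1)

β0 |J2
β1 |Sf1
β2 |J2
β3 |I1
β4 |J1
β5 |J2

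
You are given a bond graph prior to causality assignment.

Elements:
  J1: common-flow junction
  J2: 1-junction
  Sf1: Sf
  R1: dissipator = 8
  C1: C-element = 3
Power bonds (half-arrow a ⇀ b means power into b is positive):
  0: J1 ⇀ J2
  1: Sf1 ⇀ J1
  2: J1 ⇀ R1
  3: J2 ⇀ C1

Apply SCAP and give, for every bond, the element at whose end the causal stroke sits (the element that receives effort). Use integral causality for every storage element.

#1 |Sf1  (Sf1: flow source, stroke at near end)
#0 |J1  (J1: bond 1 brought flow, rest push out)
#2 |J1  (common-f at J1 fixed by 1)
#3 |J2  (common-f at J2 fixed by 0)

β0 →J1
β1 →Sf1
β2 →J1
β3 →J2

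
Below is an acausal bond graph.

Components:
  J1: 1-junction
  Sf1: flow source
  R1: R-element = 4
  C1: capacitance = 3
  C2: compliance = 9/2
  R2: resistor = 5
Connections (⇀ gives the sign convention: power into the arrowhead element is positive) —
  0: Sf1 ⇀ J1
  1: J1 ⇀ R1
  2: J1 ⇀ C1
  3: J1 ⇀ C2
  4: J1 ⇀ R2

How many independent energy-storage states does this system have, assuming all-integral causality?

bond 0 stroke at Sf1  (source Sf1 imposes f)
bond 1 stroke at J1  (J1: bond 0 brought flow, rest push out)
bond 2 stroke at J1  (1-jn J1 has f-setter on 0)
bond 3 stroke at J1  (J1 flow already set via bond 0)
bond 4 stroke at J1  (common-f at J1 fixed by 0)

2  (C1, C2 all integral)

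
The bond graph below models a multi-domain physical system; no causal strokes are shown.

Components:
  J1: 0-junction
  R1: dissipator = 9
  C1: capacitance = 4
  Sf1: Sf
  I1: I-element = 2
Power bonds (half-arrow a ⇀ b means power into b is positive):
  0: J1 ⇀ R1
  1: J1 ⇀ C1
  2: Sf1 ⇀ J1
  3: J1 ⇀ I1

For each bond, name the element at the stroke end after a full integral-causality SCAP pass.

b2 stroke→Sf1  (Sf1: flow source, stroke at near end)
b1 stroke→J1  (C1 integral (e out))
b0 stroke→R1  (J1 effort already set via bond 1)
b3 stroke→I1  (J1: bond 1 brought effort, rest push out)

b0 →R1
b1 →J1
b2 →Sf1
b3 →I1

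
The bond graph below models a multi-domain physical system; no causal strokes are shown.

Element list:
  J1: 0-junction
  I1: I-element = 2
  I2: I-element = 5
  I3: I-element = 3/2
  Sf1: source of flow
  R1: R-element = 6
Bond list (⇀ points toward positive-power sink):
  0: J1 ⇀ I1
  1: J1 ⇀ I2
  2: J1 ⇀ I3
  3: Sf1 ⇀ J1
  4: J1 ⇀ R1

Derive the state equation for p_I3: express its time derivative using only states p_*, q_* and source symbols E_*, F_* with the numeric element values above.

β3 stroke at Sf1  (Sf1: flow source, stroke at near end)
β0 stroke at I1  (I1: I, integral causality)
β1 stroke at I2  (I2 integral (f out))
β2 stroke at I3  (prefer integral on I3)
β4 stroke at J1  (closing 0-jn rule on J1)

dp_I3/dt = 6*F_Sf1 - 3*p_I1 - 6*p_I2/5 - 4*p_I3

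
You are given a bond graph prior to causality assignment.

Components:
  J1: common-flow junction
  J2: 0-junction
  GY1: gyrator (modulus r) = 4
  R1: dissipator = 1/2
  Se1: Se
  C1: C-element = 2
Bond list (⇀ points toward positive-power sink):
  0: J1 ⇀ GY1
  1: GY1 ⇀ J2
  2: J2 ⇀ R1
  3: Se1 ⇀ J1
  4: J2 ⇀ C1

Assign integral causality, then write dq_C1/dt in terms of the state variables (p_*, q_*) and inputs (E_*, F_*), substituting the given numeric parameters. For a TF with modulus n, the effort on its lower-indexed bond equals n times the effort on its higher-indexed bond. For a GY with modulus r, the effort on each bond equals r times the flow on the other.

bond 3 stroke at J1  (Se1: effort source, stroke at far end)
bond 0 stroke at GY1  (J1 needs exactly one f-in)
bond 1 stroke at GY1  (GY1: gyrator matches bond 0)
bond 4 stroke at J2  (prefer integral on C1)
bond 2 stroke at R1  (0-jn J2 has e-setter on 4)

dq_C1/dt = E_Se1/4 - q_C1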